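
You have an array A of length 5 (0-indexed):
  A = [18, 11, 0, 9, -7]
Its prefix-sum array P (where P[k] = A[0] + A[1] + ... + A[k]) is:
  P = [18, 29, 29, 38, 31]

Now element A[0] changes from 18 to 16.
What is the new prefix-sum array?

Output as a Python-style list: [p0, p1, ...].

Answer: [16, 27, 27, 36, 29]

Derivation:
Change: A[0] 18 -> 16, delta = -2
P[k] for k < 0: unchanged (A[0] not included)
P[k] for k >= 0: shift by delta = -2
  P[0] = 18 + -2 = 16
  P[1] = 29 + -2 = 27
  P[2] = 29 + -2 = 27
  P[3] = 38 + -2 = 36
  P[4] = 31 + -2 = 29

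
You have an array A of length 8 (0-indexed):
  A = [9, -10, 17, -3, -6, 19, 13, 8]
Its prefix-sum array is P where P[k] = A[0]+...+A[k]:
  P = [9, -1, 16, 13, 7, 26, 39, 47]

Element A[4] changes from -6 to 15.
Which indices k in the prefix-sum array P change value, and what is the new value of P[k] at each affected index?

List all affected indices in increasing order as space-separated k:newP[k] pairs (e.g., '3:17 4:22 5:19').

P[k] = A[0] + ... + A[k]
P[k] includes A[4] iff k >= 4
Affected indices: 4, 5, ..., 7; delta = 21
  P[4]: 7 + 21 = 28
  P[5]: 26 + 21 = 47
  P[6]: 39 + 21 = 60
  P[7]: 47 + 21 = 68

Answer: 4:28 5:47 6:60 7:68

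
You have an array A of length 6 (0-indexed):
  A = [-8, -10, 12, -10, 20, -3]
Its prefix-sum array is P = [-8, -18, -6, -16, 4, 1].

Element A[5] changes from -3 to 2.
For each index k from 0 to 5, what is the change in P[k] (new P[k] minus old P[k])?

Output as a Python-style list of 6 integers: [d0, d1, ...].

Answer: [0, 0, 0, 0, 0, 5]

Derivation:
Element change: A[5] -3 -> 2, delta = 5
For k < 5: P[k] unchanged, delta_P[k] = 0
For k >= 5: P[k] shifts by exactly 5
Delta array: [0, 0, 0, 0, 0, 5]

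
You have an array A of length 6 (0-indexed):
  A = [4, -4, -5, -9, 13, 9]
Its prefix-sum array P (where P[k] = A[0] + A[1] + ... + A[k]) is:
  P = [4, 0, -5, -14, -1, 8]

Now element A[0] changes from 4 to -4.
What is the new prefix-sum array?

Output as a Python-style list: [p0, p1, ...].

Change: A[0] 4 -> -4, delta = -8
P[k] for k < 0: unchanged (A[0] not included)
P[k] for k >= 0: shift by delta = -8
  P[0] = 4 + -8 = -4
  P[1] = 0 + -8 = -8
  P[2] = -5 + -8 = -13
  P[3] = -14 + -8 = -22
  P[4] = -1 + -8 = -9
  P[5] = 8 + -8 = 0

Answer: [-4, -8, -13, -22, -9, 0]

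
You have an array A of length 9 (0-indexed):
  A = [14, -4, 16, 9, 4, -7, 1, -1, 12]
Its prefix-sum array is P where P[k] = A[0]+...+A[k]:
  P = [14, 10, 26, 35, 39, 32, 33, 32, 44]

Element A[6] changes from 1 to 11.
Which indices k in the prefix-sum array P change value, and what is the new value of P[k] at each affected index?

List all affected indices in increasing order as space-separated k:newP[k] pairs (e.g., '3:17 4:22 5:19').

P[k] = A[0] + ... + A[k]
P[k] includes A[6] iff k >= 6
Affected indices: 6, 7, ..., 8; delta = 10
  P[6]: 33 + 10 = 43
  P[7]: 32 + 10 = 42
  P[8]: 44 + 10 = 54

Answer: 6:43 7:42 8:54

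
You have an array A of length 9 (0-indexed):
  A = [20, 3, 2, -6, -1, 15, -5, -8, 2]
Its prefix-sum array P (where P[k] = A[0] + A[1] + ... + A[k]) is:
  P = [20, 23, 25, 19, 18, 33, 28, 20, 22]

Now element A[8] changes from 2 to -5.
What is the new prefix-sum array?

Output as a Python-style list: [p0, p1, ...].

Answer: [20, 23, 25, 19, 18, 33, 28, 20, 15]

Derivation:
Change: A[8] 2 -> -5, delta = -7
P[k] for k < 8: unchanged (A[8] not included)
P[k] for k >= 8: shift by delta = -7
  P[0] = 20 + 0 = 20
  P[1] = 23 + 0 = 23
  P[2] = 25 + 0 = 25
  P[3] = 19 + 0 = 19
  P[4] = 18 + 0 = 18
  P[5] = 33 + 0 = 33
  P[6] = 28 + 0 = 28
  P[7] = 20 + 0 = 20
  P[8] = 22 + -7 = 15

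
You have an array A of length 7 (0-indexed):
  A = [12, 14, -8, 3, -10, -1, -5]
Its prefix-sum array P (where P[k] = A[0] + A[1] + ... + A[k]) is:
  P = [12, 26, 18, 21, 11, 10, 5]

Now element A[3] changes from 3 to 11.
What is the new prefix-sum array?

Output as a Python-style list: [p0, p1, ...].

Change: A[3] 3 -> 11, delta = 8
P[k] for k < 3: unchanged (A[3] not included)
P[k] for k >= 3: shift by delta = 8
  P[0] = 12 + 0 = 12
  P[1] = 26 + 0 = 26
  P[2] = 18 + 0 = 18
  P[3] = 21 + 8 = 29
  P[4] = 11 + 8 = 19
  P[5] = 10 + 8 = 18
  P[6] = 5 + 8 = 13

Answer: [12, 26, 18, 29, 19, 18, 13]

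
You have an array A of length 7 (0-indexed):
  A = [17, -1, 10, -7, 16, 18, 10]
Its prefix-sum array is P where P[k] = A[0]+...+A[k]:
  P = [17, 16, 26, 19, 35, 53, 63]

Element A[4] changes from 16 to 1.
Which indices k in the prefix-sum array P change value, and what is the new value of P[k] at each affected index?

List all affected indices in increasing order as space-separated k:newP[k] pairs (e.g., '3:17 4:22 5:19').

P[k] = A[0] + ... + A[k]
P[k] includes A[4] iff k >= 4
Affected indices: 4, 5, ..., 6; delta = -15
  P[4]: 35 + -15 = 20
  P[5]: 53 + -15 = 38
  P[6]: 63 + -15 = 48

Answer: 4:20 5:38 6:48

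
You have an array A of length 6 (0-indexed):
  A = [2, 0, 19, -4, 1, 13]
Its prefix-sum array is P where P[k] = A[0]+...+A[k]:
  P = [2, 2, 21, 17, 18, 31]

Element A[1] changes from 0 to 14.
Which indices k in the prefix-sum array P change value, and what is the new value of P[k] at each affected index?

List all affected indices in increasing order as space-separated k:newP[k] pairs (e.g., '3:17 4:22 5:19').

Answer: 1:16 2:35 3:31 4:32 5:45

Derivation:
P[k] = A[0] + ... + A[k]
P[k] includes A[1] iff k >= 1
Affected indices: 1, 2, ..., 5; delta = 14
  P[1]: 2 + 14 = 16
  P[2]: 21 + 14 = 35
  P[3]: 17 + 14 = 31
  P[4]: 18 + 14 = 32
  P[5]: 31 + 14 = 45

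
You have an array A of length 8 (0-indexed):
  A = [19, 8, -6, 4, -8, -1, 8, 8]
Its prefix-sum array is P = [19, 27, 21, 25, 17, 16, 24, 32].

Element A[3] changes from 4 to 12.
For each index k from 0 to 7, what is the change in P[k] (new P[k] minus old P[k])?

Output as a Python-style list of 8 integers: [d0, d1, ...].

Element change: A[3] 4 -> 12, delta = 8
For k < 3: P[k] unchanged, delta_P[k] = 0
For k >= 3: P[k] shifts by exactly 8
Delta array: [0, 0, 0, 8, 8, 8, 8, 8]

Answer: [0, 0, 0, 8, 8, 8, 8, 8]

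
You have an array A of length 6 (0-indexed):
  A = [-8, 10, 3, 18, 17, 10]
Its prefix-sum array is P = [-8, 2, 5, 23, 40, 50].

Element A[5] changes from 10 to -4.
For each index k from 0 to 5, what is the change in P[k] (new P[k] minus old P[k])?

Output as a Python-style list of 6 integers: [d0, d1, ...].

Element change: A[5] 10 -> -4, delta = -14
For k < 5: P[k] unchanged, delta_P[k] = 0
For k >= 5: P[k] shifts by exactly -14
Delta array: [0, 0, 0, 0, 0, -14]

Answer: [0, 0, 0, 0, 0, -14]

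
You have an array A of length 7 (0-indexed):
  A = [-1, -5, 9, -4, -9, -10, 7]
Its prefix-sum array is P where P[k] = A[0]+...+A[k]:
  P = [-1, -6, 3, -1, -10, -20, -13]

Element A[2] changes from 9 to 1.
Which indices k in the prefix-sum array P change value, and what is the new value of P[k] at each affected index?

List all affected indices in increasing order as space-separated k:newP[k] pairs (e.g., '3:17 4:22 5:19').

P[k] = A[0] + ... + A[k]
P[k] includes A[2] iff k >= 2
Affected indices: 2, 3, ..., 6; delta = -8
  P[2]: 3 + -8 = -5
  P[3]: -1 + -8 = -9
  P[4]: -10 + -8 = -18
  P[5]: -20 + -8 = -28
  P[6]: -13 + -8 = -21

Answer: 2:-5 3:-9 4:-18 5:-28 6:-21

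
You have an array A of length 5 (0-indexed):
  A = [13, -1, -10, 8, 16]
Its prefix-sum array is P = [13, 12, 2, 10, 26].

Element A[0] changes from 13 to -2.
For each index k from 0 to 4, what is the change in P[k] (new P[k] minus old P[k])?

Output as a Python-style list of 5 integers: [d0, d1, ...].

Element change: A[0] 13 -> -2, delta = -15
For k < 0: P[k] unchanged, delta_P[k] = 0
For k >= 0: P[k] shifts by exactly -15
Delta array: [-15, -15, -15, -15, -15]

Answer: [-15, -15, -15, -15, -15]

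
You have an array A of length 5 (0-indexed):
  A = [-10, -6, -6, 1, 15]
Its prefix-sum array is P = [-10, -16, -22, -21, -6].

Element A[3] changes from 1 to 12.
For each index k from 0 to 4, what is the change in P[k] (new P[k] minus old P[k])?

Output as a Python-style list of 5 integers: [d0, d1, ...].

Answer: [0, 0, 0, 11, 11]

Derivation:
Element change: A[3] 1 -> 12, delta = 11
For k < 3: P[k] unchanged, delta_P[k] = 0
For k >= 3: P[k] shifts by exactly 11
Delta array: [0, 0, 0, 11, 11]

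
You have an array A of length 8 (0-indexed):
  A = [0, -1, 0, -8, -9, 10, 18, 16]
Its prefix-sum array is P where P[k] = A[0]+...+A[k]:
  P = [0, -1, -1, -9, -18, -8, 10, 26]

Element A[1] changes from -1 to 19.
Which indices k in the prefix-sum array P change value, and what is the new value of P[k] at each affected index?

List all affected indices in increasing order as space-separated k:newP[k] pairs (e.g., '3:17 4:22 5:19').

Answer: 1:19 2:19 3:11 4:2 5:12 6:30 7:46

Derivation:
P[k] = A[0] + ... + A[k]
P[k] includes A[1] iff k >= 1
Affected indices: 1, 2, ..., 7; delta = 20
  P[1]: -1 + 20 = 19
  P[2]: -1 + 20 = 19
  P[3]: -9 + 20 = 11
  P[4]: -18 + 20 = 2
  P[5]: -8 + 20 = 12
  P[6]: 10 + 20 = 30
  P[7]: 26 + 20 = 46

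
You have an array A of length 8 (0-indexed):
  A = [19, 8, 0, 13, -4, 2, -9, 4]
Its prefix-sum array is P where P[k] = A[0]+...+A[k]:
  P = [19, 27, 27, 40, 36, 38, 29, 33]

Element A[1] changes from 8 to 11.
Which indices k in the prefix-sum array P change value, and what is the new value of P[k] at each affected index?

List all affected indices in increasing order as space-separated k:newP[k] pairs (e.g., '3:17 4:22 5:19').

Answer: 1:30 2:30 3:43 4:39 5:41 6:32 7:36

Derivation:
P[k] = A[0] + ... + A[k]
P[k] includes A[1] iff k >= 1
Affected indices: 1, 2, ..., 7; delta = 3
  P[1]: 27 + 3 = 30
  P[2]: 27 + 3 = 30
  P[3]: 40 + 3 = 43
  P[4]: 36 + 3 = 39
  P[5]: 38 + 3 = 41
  P[6]: 29 + 3 = 32
  P[7]: 33 + 3 = 36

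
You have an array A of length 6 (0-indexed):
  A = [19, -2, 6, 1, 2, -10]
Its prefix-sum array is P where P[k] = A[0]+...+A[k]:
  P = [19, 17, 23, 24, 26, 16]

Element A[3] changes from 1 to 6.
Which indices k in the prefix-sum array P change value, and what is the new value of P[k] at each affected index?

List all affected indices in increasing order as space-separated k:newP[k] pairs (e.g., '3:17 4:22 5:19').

Answer: 3:29 4:31 5:21

Derivation:
P[k] = A[0] + ... + A[k]
P[k] includes A[3] iff k >= 3
Affected indices: 3, 4, ..., 5; delta = 5
  P[3]: 24 + 5 = 29
  P[4]: 26 + 5 = 31
  P[5]: 16 + 5 = 21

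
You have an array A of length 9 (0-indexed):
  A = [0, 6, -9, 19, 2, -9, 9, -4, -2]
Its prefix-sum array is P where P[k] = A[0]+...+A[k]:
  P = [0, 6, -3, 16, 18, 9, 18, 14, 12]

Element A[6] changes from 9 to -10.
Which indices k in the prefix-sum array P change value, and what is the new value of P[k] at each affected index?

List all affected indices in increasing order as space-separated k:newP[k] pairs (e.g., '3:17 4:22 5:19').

P[k] = A[0] + ... + A[k]
P[k] includes A[6] iff k >= 6
Affected indices: 6, 7, ..., 8; delta = -19
  P[6]: 18 + -19 = -1
  P[7]: 14 + -19 = -5
  P[8]: 12 + -19 = -7

Answer: 6:-1 7:-5 8:-7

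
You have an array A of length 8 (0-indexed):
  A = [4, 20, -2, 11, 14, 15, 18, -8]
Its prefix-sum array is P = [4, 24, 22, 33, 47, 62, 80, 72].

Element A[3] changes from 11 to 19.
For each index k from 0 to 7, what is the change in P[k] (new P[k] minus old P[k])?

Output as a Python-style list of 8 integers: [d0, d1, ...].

Answer: [0, 0, 0, 8, 8, 8, 8, 8]

Derivation:
Element change: A[3] 11 -> 19, delta = 8
For k < 3: P[k] unchanged, delta_P[k] = 0
For k >= 3: P[k] shifts by exactly 8
Delta array: [0, 0, 0, 8, 8, 8, 8, 8]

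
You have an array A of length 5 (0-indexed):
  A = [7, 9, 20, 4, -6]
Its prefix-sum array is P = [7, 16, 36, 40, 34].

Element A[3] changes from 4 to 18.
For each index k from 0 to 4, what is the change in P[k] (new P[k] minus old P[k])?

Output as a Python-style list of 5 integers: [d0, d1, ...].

Answer: [0, 0, 0, 14, 14]

Derivation:
Element change: A[3] 4 -> 18, delta = 14
For k < 3: P[k] unchanged, delta_P[k] = 0
For k >= 3: P[k] shifts by exactly 14
Delta array: [0, 0, 0, 14, 14]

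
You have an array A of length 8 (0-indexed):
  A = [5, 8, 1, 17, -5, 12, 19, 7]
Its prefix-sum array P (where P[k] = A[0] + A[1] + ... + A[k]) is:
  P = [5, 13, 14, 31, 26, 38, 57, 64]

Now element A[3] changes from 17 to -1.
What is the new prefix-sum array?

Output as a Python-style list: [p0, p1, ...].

Change: A[3] 17 -> -1, delta = -18
P[k] for k < 3: unchanged (A[3] not included)
P[k] for k >= 3: shift by delta = -18
  P[0] = 5 + 0 = 5
  P[1] = 13 + 0 = 13
  P[2] = 14 + 0 = 14
  P[3] = 31 + -18 = 13
  P[4] = 26 + -18 = 8
  P[5] = 38 + -18 = 20
  P[6] = 57 + -18 = 39
  P[7] = 64 + -18 = 46

Answer: [5, 13, 14, 13, 8, 20, 39, 46]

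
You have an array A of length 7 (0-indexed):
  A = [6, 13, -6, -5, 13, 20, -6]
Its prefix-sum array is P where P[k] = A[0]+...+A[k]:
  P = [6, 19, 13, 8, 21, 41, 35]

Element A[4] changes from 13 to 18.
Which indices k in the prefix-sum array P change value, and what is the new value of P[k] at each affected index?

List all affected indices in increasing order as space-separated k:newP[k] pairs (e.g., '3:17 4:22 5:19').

P[k] = A[0] + ... + A[k]
P[k] includes A[4] iff k >= 4
Affected indices: 4, 5, ..., 6; delta = 5
  P[4]: 21 + 5 = 26
  P[5]: 41 + 5 = 46
  P[6]: 35 + 5 = 40

Answer: 4:26 5:46 6:40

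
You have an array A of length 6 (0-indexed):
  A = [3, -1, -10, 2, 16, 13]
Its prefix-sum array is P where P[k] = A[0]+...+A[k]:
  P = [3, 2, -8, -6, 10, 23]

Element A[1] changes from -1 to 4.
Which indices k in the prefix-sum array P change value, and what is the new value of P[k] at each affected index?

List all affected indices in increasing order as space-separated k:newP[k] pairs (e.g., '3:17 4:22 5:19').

P[k] = A[0] + ... + A[k]
P[k] includes A[1] iff k >= 1
Affected indices: 1, 2, ..., 5; delta = 5
  P[1]: 2 + 5 = 7
  P[2]: -8 + 5 = -3
  P[3]: -6 + 5 = -1
  P[4]: 10 + 5 = 15
  P[5]: 23 + 5 = 28

Answer: 1:7 2:-3 3:-1 4:15 5:28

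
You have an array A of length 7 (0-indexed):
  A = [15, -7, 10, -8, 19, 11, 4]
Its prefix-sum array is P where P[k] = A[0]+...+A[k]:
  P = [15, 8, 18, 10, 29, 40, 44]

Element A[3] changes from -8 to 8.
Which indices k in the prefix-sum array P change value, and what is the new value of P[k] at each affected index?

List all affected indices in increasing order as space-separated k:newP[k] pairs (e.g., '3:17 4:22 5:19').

Answer: 3:26 4:45 5:56 6:60

Derivation:
P[k] = A[0] + ... + A[k]
P[k] includes A[3] iff k >= 3
Affected indices: 3, 4, ..., 6; delta = 16
  P[3]: 10 + 16 = 26
  P[4]: 29 + 16 = 45
  P[5]: 40 + 16 = 56
  P[6]: 44 + 16 = 60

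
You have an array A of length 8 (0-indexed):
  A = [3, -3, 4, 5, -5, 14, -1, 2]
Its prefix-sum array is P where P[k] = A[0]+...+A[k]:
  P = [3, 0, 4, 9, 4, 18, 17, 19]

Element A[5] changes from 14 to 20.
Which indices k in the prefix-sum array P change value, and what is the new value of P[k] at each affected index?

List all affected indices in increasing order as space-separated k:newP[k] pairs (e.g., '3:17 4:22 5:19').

Answer: 5:24 6:23 7:25

Derivation:
P[k] = A[0] + ... + A[k]
P[k] includes A[5] iff k >= 5
Affected indices: 5, 6, ..., 7; delta = 6
  P[5]: 18 + 6 = 24
  P[6]: 17 + 6 = 23
  P[7]: 19 + 6 = 25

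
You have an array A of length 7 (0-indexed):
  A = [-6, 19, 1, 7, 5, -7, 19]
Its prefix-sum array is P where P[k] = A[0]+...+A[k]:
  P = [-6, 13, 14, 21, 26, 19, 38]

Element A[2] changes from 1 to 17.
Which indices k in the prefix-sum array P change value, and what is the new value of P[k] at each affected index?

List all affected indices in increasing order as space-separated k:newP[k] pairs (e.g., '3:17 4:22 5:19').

P[k] = A[0] + ... + A[k]
P[k] includes A[2] iff k >= 2
Affected indices: 2, 3, ..., 6; delta = 16
  P[2]: 14 + 16 = 30
  P[3]: 21 + 16 = 37
  P[4]: 26 + 16 = 42
  P[5]: 19 + 16 = 35
  P[6]: 38 + 16 = 54

Answer: 2:30 3:37 4:42 5:35 6:54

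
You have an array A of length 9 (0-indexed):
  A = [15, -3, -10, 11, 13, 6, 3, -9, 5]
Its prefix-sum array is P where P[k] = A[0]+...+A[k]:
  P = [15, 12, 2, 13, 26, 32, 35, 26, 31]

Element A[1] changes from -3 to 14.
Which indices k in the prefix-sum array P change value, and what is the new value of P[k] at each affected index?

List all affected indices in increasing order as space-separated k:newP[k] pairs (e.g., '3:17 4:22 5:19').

Answer: 1:29 2:19 3:30 4:43 5:49 6:52 7:43 8:48

Derivation:
P[k] = A[0] + ... + A[k]
P[k] includes A[1] iff k >= 1
Affected indices: 1, 2, ..., 8; delta = 17
  P[1]: 12 + 17 = 29
  P[2]: 2 + 17 = 19
  P[3]: 13 + 17 = 30
  P[4]: 26 + 17 = 43
  P[5]: 32 + 17 = 49
  P[6]: 35 + 17 = 52
  P[7]: 26 + 17 = 43
  P[8]: 31 + 17 = 48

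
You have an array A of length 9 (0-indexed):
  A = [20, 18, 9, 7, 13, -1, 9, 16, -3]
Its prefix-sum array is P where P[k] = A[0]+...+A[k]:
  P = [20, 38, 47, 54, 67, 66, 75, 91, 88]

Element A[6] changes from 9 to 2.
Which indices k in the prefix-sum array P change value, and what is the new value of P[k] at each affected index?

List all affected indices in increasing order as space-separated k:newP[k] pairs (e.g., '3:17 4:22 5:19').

P[k] = A[0] + ... + A[k]
P[k] includes A[6] iff k >= 6
Affected indices: 6, 7, ..., 8; delta = -7
  P[6]: 75 + -7 = 68
  P[7]: 91 + -7 = 84
  P[8]: 88 + -7 = 81

Answer: 6:68 7:84 8:81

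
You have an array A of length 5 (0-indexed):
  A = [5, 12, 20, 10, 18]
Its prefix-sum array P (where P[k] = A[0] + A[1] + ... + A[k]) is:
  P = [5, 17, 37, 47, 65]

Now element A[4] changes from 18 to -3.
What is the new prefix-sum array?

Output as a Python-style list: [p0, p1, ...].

Change: A[4] 18 -> -3, delta = -21
P[k] for k < 4: unchanged (A[4] not included)
P[k] for k >= 4: shift by delta = -21
  P[0] = 5 + 0 = 5
  P[1] = 17 + 0 = 17
  P[2] = 37 + 0 = 37
  P[3] = 47 + 0 = 47
  P[4] = 65 + -21 = 44

Answer: [5, 17, 37, 47, 44]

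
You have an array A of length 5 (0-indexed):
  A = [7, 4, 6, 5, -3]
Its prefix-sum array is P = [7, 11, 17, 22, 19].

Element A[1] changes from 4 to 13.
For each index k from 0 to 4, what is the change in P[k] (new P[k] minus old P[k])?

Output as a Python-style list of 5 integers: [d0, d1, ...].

Answer: [0, 9, 9, 9, 9]

Derivation:
Element change: A[1] 4 -> 13, delta = 9
For k < 1: P[k] unchanged, delta_P[k] = 0
For k >= 1: P[k] shifts by exactly 9
Delta array: [0, 9, 9, 9, 9]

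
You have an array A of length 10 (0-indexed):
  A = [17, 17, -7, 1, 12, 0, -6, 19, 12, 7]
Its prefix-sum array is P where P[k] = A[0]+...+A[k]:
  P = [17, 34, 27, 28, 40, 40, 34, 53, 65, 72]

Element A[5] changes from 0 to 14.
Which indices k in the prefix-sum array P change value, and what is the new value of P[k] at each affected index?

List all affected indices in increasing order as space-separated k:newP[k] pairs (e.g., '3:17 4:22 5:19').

P[k] = A[0] + ... + A[k]
P[k] includes A[5] iff k >= 5
Affected indices: 5, 6, ..., 9; delta = 14
  P[5]: 40 + 14 = 54
  P[6]: 34 + 14 = 48
  P[7]: 53 + 14 = 67
  P[8]: 65 + 14 = 79
  P[9]: 72 + 14 = 86

Answer: 5:54 6:48 7:67 8:79 9:86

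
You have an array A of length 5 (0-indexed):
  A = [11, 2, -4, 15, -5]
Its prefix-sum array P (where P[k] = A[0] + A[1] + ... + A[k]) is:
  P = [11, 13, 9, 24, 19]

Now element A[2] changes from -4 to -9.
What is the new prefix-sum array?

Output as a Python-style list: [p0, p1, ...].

Change: A[2] -4 -> -9, delta = -5
P[k] for k < 2: unchanged (A[2] not included)
P[k] for k >= 2: shift by delta = -5
  P[0] = 11 + 0 = 11
  P[1] = 13 + 0 = 13
  P[2] = 9 + -5 = 4
  P[3] = 24 + -5 = 19
  P[4] = 19 + -5 = 14

Answer: [11, 13, 4, 19, 14]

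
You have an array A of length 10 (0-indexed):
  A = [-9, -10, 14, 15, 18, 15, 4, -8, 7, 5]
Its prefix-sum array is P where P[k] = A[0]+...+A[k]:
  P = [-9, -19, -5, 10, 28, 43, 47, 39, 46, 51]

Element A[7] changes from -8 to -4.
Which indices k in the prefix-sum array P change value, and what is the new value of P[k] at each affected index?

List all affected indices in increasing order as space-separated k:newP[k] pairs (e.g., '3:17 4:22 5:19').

Answer: 7:43 8:50 9:55

Derivation:
P[k] = A[0] + ... + A[k]
P[k] includes A[7] iff k >= 7
Affected indices: 7, 8, ..., 9; delta = 4
  P[7]: 39 + 4 = 43
  P[8]: 46 + 4 = 50
  P[9]: 51 + 4 = 55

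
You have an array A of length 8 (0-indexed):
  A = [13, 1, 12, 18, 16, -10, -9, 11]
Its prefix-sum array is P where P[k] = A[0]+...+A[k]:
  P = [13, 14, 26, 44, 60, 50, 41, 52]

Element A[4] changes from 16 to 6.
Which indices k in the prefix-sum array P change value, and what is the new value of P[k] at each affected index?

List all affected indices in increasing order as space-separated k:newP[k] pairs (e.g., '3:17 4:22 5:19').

Answer: 4:50 5:40 6:31 7:42

Derivation:
P[k] = A[0] + ... + A[k]
P[k] includes A[4] iff k >= 4
Affected indices: 4, 5, ..., 7; delta = -10
  P[4]: 60 + -10 = 50
  P[5]: 50 + -10 = 40
  P[6]: 41 + -10 = 31
  P[7]: 52 + -10 = 42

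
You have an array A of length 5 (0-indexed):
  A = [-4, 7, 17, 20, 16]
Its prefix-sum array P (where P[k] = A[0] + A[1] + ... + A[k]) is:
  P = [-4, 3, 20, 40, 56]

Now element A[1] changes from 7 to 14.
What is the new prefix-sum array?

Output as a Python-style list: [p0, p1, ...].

Change: A[1] 7 -> 14, delta = 7
P[k] for k < 1: unchanged (A[1] not included)
P[k] for k >= 1: shift by delta = 7
  P[0] = -4 + 0 = -4
  P[1] = 3 + 7 = 10
  P[2] = 20 + 7 = 27
  P[3] = 40 + 7 = 47
  P[4] = 56 + 7 = 63

Answer: [-4, 10, 27, 47, 63]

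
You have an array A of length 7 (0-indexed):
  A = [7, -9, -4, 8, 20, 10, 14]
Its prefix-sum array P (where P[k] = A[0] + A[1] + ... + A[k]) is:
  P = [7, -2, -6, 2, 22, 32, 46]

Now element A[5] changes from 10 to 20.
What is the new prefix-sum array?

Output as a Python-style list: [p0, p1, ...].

Answer: [7, -2, -6, 2, 22, 42, 56]

Derivation:
Change: A[5] 10 -> 20, delta = 10
P[k] for k < 5: unchanged (A[5] not included)
P[k] for k >= 5: shift by delta = 10
  P[0] = 7 + 0 = 7
  P[1] = -2 + 0 = -2
  P[2] = -6 + 0 = -6
  P[3] = 2 + 0 = 2
  P[4] = 22 + 0 = 22
  P[5] = 32 + 10 = 42
  P[6] = 46 + 10 = 56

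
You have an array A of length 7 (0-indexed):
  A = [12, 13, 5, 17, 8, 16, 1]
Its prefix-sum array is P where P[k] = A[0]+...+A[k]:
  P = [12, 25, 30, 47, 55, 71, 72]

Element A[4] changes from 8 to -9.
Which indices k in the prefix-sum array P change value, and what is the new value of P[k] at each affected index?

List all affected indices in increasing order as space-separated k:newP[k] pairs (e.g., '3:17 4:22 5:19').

Answer: 4:38 5:54 6:55

Derivation:
P[k] = A[0] + ... + A[k]
P[k] includes A[4] iff k >= 4
Affected indices: 4, 5, ..., 6; delta = -17
  P[4]: 55 + -17 = 38
  P[5]: 71 + -17 = 54
  P[6]: 72 + -17 = 55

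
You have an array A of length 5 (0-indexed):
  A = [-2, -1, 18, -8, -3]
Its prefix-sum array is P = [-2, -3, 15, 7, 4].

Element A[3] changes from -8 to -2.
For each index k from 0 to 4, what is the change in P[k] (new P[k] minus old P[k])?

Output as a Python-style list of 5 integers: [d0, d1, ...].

Element change: A[3] -8 -> -2, delta = 6
For k < 3: P[k] unchanged, delta_P[k] = 0
For k >= 3: P[k] shifts by exactly 6
Delta array: [0, 0, 0, 6, 6]

Answer: [0, 0, 0, 6, 6]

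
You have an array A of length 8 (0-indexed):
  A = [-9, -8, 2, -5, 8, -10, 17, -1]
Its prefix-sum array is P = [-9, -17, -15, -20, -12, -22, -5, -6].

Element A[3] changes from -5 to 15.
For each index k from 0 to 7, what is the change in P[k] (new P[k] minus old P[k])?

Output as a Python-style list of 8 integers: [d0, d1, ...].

Element change: A[3] -5 -> 15, delta = 20
For k < 3: P[k] unchanged, delta_P[k] = 0
For k >= 3: P[k] shifts by exactly 20
Delta array: [0, 0, 0, 20, 20, 20, 20, 20]

Answer: [0, 0, 0, 20, 20, 20, 20, 20]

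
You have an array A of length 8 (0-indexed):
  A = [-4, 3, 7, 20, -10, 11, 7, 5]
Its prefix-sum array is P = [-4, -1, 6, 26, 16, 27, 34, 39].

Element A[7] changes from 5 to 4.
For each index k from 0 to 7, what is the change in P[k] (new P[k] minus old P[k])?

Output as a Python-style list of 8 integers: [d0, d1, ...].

Answer: [0, 0, 0, 0, 0, 0, 0, -1]

Derivation:
Element change: A[7] 5 -> 4, delta = -1
For k < 7: P[k] unchanged, delta_P[k] = 0
For k >= 7: P[k] shifts by exactly -1
Delta array: [0, 0, 0, 0, 0, 0, 0, -1]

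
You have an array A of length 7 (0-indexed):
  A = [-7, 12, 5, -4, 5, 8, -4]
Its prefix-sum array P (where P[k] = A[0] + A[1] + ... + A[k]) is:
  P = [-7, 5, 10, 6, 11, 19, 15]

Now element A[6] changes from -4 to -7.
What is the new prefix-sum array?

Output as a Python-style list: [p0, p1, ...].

Answer: [-7, 5, 10, 6, 11, 19, 12]

Derivation:
Change: A[6] -4 -> -7, delta = -3
P[k] for k < 6: unchanged (A[6] not included)
P[k] for k >= 6: shift by delta = -3
  P[0] = -7 + 0 = -7
  P[1] = 5 + 0 = 5
  P[2] = 10 + 0 = 10
  P[3] = 6 + 0 = 6
  P[4] = 11 + 0 = 11
  P[5] = 19 + 0 = 19
  P[6] = 15 + -3 = 12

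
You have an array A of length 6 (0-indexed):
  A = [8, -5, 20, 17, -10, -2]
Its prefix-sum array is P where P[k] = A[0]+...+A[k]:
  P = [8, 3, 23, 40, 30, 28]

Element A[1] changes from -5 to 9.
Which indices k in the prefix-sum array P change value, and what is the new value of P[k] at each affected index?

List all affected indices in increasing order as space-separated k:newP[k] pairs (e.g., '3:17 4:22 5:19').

P[k] = A[0] + ... + A[k]
P[k] includes A[1] iff k >= 1
Affected indices: 1, 2, ..., 5; delta = 14
  P[1]: 3 + 14 = 17
  P[2]: 23 + 14 = 37
  P[3]: 40 + 14 = 54
  P[4]: 30 + 14 = 44
  P[5]: 28 + 14 = 42

Answer: 1:17 2:37 3:54 4:44 5:42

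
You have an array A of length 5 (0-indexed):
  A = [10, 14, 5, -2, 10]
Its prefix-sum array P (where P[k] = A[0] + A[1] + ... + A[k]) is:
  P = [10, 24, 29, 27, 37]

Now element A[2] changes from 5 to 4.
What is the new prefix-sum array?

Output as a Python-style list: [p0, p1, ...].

Answer: [10, 24, 28, 26, 36]

Derivation:
Change: A[2] 5 -> 4, delta = -1
P[k] for k < 2: unchanged (A[2] not included)
P[k] for k >= 2: shift by delta = -1
  P[0] = 10 + 0 = 10
  P[1] = 24 + 0 = 24
  P[2] = 29 + -1 = 28
  P[3] = 27 + -1 = 26
  P[4] = 37 + -1 = 36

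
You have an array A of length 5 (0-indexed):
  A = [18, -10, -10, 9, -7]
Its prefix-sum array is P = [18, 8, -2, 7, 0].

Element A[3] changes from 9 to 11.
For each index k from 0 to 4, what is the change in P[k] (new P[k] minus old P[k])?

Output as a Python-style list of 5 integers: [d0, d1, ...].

Element change: A[3] 9 -> 11, delta = 2
For k < 3: P[k] unchanged, delta_P[k] = 0
For k >= 3: P[k] shifts by exactly 2
Delta array: [0, 0, 0, 2, 2]

Answer: [0, 0, 0, 2, 2]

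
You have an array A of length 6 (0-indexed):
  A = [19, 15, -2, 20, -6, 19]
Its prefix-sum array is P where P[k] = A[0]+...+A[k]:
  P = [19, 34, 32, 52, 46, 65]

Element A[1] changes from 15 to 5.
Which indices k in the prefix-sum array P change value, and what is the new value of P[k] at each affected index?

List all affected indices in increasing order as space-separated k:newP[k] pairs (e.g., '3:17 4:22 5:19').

P[k] = A[0] + ... + A[k]
P[k] includes A[1] iff k >= 1
Affected indices: 1, 2, ..., 5; delta = -10
  P[1]: 34 + -10 = 24
  P[2]: 32 + -10 = 22
  P[3]: 52 + -10 = 42
  P[4]: 46 + -10 = 36
  P[5]: 65 + -10 = 55

Answer: 1:24 2:22 3:42 4:36 5:55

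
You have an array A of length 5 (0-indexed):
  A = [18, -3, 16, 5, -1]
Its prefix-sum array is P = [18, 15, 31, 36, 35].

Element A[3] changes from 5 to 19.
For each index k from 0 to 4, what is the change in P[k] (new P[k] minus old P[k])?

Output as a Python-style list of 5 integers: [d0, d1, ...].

Element change: A[3] 5 -> 19, delta = 14
For k < 3: P[k] unchanged, delta_P[k] = 0
For k >= 3: P[k] shifts by exactly 14
Delta array: [0, 0, 0, 14, 14]

Answer: [0, 0, 0, 14, 14]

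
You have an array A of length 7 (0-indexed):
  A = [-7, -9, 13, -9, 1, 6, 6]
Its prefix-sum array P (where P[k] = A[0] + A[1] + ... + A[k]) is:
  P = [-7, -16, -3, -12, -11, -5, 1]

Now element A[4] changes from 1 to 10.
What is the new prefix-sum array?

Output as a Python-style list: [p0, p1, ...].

Answer: [-7, -16, -3, -12, -2, 4, 10]

Derivation:
Change: A[4] 1 -> 10, delta = 9
P[k] for k < 4: unchanged (A[4] not included)
P[k] for k >= 4: shift by delta = 9
  P[0] = -7 + 0 = -7
  P[1] = -16 + 0 = -16
  P[2] = -3 + 0 = -3
  P[3] = -12 + 0 = -12
  P[4] = -11 + 9 = -2
  P[5] = -5 + 9 = 4
  P[6] = 1 + 9 = 10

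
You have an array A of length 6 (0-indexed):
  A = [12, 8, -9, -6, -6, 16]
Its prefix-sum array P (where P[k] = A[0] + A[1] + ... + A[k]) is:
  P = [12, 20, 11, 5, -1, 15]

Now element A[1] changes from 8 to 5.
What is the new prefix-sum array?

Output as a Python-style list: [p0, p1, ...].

Answer: [12, 17, 8, 2, -4, 12]

Derivation:
Change: A[1] 8 -> 5, delta = -3
P[k] for k < 1: unchanged (A[1] not included)
P[k] for k >= 1: shift by delta = -3
  P[0] = 12 + 0 = 12
  P[1] = 20 + -3 = 17
  P[2] = 11 + -3 = 8
  P[3] = 5 + -3 = 2
  P[4] = -1 + -3 = -4
  P[5] = 15 + -3 = 12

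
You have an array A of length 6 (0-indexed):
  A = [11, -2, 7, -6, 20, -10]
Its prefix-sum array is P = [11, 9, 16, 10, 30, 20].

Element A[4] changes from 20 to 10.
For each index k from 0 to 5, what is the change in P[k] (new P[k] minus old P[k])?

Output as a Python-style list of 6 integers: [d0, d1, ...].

Element change: A[4] 20 -> 10, delta = -10
For k < 4: P[k] unchanged, delta_P[k] = 0
For k >= 4: P[k] shifts by exactly -10
Delta array: [0, 0, 0, 0, -10, -10]

Answer: [0, 0, 0, 0, -10, -10]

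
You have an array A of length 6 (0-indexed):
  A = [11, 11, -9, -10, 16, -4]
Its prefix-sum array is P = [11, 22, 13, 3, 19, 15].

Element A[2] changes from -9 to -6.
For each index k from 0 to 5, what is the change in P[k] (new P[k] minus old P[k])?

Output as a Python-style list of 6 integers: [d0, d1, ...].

Answer: [0, 0, 3, 3, 3, 3]

Derivation:
Element change: A[2] -9 -> -6, delta = 3
For k < 2: P[k] unchanged, delta_P[k] = 0
For k >= 2: P[k] shifts by exactly 3
Delta array: [0, 0, 3, 3, 3, 3]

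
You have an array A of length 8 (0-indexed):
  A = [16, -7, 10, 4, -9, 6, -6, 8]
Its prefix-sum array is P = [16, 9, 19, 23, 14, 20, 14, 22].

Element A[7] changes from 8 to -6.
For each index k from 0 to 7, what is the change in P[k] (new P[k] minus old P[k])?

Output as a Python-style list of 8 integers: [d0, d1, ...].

Element change: A[7] 8 -> -6, delta = -14
For k < 7: P[k] unchanged, delta_P[k] = 0
For k >= 7: P[k] shifts by exactly -14
Delta array: [0, 0, 0, 0, 0, 0, 0, -14]

Answer: [0, 0, 0, 0, 0, 0, 0, -14]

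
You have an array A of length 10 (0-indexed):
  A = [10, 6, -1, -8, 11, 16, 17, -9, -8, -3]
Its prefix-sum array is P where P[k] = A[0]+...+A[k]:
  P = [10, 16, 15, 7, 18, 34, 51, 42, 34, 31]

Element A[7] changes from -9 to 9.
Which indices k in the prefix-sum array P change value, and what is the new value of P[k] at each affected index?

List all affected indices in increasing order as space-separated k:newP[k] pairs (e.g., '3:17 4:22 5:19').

Answer: 7:60 8:52 9:49

Derivation:
P[k] = A[0] + ... + A[k]
P[k] includes A[7] iff k >= 7
Affected indices: 7, 8, ..., 9; delta = 18
  P[7]: 42 + 18 = 60
  P[8]: 34 + 18 = 52
  P[9]: 31 + 18 = 49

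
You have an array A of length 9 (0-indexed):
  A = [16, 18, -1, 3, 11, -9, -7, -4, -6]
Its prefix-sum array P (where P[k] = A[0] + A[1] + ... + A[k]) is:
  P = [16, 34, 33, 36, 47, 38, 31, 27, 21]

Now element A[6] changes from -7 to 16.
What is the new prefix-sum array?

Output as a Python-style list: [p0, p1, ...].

Answer: [16, 34, 33, 36, 47, 38, 54, 50, 44]

Derivation:
Change: A[6] -7 -> 16, delta = 23
P[k] for k < 6: unchanged (A[6] not included)
P[k] for k >= 6: shift by delta = 23
  P[0] = 16 + 0 = 16
  P[1] = 34 + 0 = 34
  P[2] = 33 + 0 = 33
  P[3] = 36 + 0 = 36
  P[4] = 47 + 0 = 47
  P[5] = 38 + 0 = 38
  P[6] = 31 + 23 = 54
  P[7] = 27 + 23 = 50
  P[8] = 21 + 23 = 44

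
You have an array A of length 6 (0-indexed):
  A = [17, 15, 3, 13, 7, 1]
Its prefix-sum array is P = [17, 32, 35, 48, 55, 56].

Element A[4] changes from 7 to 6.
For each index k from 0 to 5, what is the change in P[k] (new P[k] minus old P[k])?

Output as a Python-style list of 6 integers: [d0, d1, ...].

Element change: A[4] 7 -> 6, delta = -1
For k < 4: P[k] unchanged, delta_P[k] = 0
For k >= 4: P[k] shifts by exactly -1
Delta array: [0, 0, 0, 0, -1, -1]

Answer: [0, 0, 0, 0, -1, -1]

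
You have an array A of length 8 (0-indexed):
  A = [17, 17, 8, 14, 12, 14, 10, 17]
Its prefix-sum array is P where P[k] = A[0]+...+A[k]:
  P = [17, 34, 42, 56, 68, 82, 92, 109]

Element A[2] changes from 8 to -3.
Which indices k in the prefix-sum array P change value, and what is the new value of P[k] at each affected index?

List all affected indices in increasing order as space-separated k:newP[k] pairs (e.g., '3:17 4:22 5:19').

Answer: 2:31 3:45 4:57 5:71 6:81 7:98

Derivation:
P[k] = A[0] + ... + A[k]
P[k] includes A[2] iff k >= 2
Affected indices: 2, 3, ..., 7; delta = -11
  P[2]: 42 + -11 = 31
  P[3]: 56 + -11 = 45
  P[4]: 68 + -11 = 57
  P[5]: 82 + -11 = 71
  P[6]: 92 + -11 = 81
  P[7]: 109 + -11 = 98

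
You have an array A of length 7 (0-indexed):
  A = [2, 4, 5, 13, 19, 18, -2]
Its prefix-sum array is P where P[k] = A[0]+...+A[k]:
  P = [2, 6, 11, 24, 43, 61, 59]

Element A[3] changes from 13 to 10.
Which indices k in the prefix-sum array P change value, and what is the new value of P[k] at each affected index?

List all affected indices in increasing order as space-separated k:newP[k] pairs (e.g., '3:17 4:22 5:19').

Answer: 3:21 4:40 5:58 6:56

Derivation:
P[k] = A[0] + ... + A[k]
P[k] includes A[3] iff k >= 3
Affected indices: 3, 4, ..., 6; delta = -3
  P[3]: 24 + -3 = 21
  P[4]: 43 + -3 = 40
  P[5]: 61 + -3 = 58
  P[6]: 59 + -3 = 56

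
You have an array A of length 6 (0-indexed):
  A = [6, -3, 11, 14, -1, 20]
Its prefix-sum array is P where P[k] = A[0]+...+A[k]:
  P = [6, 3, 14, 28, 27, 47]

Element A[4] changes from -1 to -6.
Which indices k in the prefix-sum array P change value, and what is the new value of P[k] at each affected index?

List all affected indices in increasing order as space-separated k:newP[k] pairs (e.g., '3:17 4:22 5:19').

P[k] = A[0] + ... + A[k]
P[k] includes A[4] iff k >= 4
Affected indices: 4, 5, ..., 5; delta = -5
  P[4]: 27 + -5 = 22
  P[5]: 47 + -5 = 42

Answer: 4:22 5:42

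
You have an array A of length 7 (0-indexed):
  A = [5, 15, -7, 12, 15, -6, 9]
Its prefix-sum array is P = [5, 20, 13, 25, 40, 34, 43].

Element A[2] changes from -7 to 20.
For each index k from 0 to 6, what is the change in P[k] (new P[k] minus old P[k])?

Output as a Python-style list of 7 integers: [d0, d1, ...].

Answer: [0, 0, 27, 27, 27, 27, 27]

Derivation:
Element change: A[2] -7 -> 20, delta = 27
For k < 2: P[k] unchanged, delta_P[k] = 0
For k >= 2: P[k] shifts by exactly 27
Delta array: [0, 0, 27, 27, 27, 27, 27]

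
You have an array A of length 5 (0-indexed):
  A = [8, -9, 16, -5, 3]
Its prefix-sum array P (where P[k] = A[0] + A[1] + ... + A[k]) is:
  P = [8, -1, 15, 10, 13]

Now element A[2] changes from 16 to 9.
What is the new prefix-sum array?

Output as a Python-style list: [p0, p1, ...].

Answer: [8, -1, 8, 3, 6]

Derivation:
Change: A[2] 16 -> 9, delta = -7
P[k] for k < 2: unchanged (A[2] not included)
P[k] for k >= 2: shift by delta = -7
  P[0] = 8 + 0 = 8
  P[1] = -1 + 0 = -1
  P[2] = 15 + -7 = 8
  P[3] = 10 + -7 = 3
  P[4] = 13 + -7 = 6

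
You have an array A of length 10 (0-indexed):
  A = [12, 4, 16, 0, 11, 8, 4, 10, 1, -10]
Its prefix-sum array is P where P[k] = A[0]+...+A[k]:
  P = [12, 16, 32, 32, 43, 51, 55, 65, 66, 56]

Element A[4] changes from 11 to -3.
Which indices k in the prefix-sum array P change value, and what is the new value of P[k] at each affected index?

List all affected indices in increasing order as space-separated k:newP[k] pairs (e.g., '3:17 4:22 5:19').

P[k] = A[0] + ... + A[k]
P[k] includes A[4] iff k >= 4
Affected indices: 4, 5, ..., 9; delta = -14
  P[4]: 43 + -14 = 29
  P[5]: 51 + -14 = 37
  P[6]: 55 + -14 = 41
  P[7]: 65 + -14 = 51
  P[8]: 66 + -14 = 52
  P[9]: 56 + -14 = 42

Answer: 4:29 5:37 6:41 7:51 8:52 9:42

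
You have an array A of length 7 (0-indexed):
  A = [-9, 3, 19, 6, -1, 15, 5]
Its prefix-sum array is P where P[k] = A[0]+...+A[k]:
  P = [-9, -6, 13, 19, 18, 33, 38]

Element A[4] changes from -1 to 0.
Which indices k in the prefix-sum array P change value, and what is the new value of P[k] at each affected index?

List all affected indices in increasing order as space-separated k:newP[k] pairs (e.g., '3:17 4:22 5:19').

P[k] = A[0] + ... + A[k]
P[k] includes A[4] iff k >= 4
Affected indices: 4, 5, ..., 6; delta = 1
  P[4]: 18 + 1 = 19
  P[5]: 33 + 1 = 34
  P[6]: 38 + 1 = 39

Answer: 4:19 5:34 6:39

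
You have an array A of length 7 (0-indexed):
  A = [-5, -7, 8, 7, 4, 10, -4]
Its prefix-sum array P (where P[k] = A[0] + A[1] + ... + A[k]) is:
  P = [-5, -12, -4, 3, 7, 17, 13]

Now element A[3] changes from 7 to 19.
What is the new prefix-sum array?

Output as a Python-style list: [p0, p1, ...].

Answer: [-5, -12, -4, 15, 19, 29, 25]

Derivation:
Change: A[3] 7 -> 19, delta = 12
P[k] for k < 3: unchanged (A[3] not included)
P[k] for k >= 3: shift by delta = 12
  P[0] = -5 + 0 = -5
  P[1] = -12 + 0 = -12
  P[2] = -4 + 0 = -4
  P[3] = 3 + 12 = 15
  P[4] = 7 + 12 = 19
  P[5] = 17 + 12 = 29
  P[6] = 13 + 12 = 25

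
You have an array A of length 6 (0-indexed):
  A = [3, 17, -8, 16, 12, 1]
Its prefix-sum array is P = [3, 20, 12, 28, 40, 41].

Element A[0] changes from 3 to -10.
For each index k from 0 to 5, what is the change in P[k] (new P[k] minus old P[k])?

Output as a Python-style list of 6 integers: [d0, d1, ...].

Element change: A[0] 3 -> -10, delta = -13
For k < 0: P[k] unchanged, delta_P[k] = 0
For k >= 0: P[k] shifts by exactly -13
Delta array: [-13, -13, -13, -13, -13, -13]

Answer: [-13, -13, -13, -13, -13, -13]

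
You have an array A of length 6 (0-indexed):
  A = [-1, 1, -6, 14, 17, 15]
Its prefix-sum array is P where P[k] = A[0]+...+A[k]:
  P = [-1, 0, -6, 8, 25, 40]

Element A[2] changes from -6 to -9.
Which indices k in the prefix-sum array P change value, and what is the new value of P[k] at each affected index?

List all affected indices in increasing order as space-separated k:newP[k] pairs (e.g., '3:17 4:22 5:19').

P[k] = A[0] + ... + A[k]
P[k] includes A[2] iff k >= 2
Affected indices: 2, 3, ..., 5; delta = -3
  P[2]: -6 + -3 = -9
  P[3]: 8 + -3 = 5
  P[4]: 25 + -3 = 22
  P[5]: 40 + -3 = 37

Answer: 2:-9 3:5 4:22 5:37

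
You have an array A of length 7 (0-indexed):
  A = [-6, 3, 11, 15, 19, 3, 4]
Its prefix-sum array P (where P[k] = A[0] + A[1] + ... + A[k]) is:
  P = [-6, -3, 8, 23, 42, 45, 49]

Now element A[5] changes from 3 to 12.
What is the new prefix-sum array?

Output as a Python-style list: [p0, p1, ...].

Change: A[5] 3 -> 12, delta = 9
P[k] for k < 5: unchanged (A[5] not included)
P[k] for k >= 5: shift by delta = 9
  P[0] = -6 + 0 = -6
  P[1] = -3 + 0 = -3
  P[2] = 8 + 0 = 8
  P[3] = 23 + 0 = 23
  P[4] = 42 + 0 = 42
  P[5] = 45 + 9 = 54
  P[6] = 49 + 9 = 58

Answer: [-6, -3, 8, 23, 42, 54, 58]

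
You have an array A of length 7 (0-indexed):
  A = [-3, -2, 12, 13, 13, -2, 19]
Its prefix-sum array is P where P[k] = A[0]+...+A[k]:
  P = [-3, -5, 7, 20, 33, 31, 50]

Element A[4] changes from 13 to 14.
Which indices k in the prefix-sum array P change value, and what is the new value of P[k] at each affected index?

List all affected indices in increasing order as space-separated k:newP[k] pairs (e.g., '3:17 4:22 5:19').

P[k] = A[0] + ... + A[k]
P[k] includes A[4] iff k >= 4
Affected indices: 4, 5, ..., 6; delta = 1
  P[4]: 33 + 1 = 34
  P[5]: 31 + 1 = 32
  P[6]: 50 + 1 = 51

Answer: 4:34 5:32 6:51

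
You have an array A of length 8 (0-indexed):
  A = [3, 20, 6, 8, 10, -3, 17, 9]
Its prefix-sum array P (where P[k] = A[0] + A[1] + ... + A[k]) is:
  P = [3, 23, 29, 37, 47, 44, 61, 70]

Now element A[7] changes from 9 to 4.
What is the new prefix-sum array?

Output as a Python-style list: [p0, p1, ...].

Answer: [3, 23, 29, 37, 47, 44, 61, 65]

Derivation:
Change: A[7] 9 -> 4, delta = -5
P[k] for k < 7: unchanged (A[7] not included)
P[k] for k >= 7: shift by delta = -5
  P[0] = 3 + 0 = 3
  P[1] = 23 + 0 = 23
  P[2] = 29 + 0 = 29
  P[3] = 37 + 0 = 37
  P[4] = 47 + 0 = 47
  P[5] = 44 + 0 = 44
  P[6] = 61 + 0 = 61
  P[7] = 70 + -5 = 65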